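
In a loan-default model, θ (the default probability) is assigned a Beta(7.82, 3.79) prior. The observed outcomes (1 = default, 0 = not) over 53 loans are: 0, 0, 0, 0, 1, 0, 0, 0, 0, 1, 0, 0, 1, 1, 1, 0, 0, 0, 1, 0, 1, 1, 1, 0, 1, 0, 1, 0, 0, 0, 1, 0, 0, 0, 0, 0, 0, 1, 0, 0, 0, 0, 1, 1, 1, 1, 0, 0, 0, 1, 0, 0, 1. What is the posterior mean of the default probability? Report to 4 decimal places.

0.4151

The Beta prior is conjugate to a Binomial/Bernoulli likelihood; the update adds successes to α and failures to β.
Posterior: Beta(α+k, β+n−k) = Beta(7.82+19, 3.79+34) = Beta(26.82, 37.79).
Posterior mean = α/(α+β) = 26.82/64.61 = 0.4151.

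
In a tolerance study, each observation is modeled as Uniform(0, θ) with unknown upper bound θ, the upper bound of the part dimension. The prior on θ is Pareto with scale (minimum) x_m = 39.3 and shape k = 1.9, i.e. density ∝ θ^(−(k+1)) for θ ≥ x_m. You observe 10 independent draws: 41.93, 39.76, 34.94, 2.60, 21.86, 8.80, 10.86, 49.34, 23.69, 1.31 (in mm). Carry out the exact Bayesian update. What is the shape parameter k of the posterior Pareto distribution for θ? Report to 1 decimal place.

11.9

A Pareto(scale x_m, shape k) prior on the upper bound θ of Uniform(0, θ) is conjugate: posterior is Pareto(max(x_m, max xᵢ), k + n).
Sample maximum = 49.34; prior scale x_m = 39.3 → posterior scale = max = 49.34.
Posterior shape = 1.9 + 10 = 11.9.
Posterior shape k = 11.9.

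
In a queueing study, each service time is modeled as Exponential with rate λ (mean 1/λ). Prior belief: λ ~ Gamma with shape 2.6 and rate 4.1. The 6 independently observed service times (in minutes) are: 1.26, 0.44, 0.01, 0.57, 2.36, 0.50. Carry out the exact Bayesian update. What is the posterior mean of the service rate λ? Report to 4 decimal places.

With a Gamma(shape α, rate β) prior on the exponential rate λ, the posterior after n observations with total T = Σxᵢ is Gamma(α+n, β+T).
Sum of observations T = 5.14 minutes; n = 6.
Posterior: Gamma(2.6+6, 4.1+5.14) = Gamma(8.6, 9.24).
Posterior mean of λ = α/β = 8.6/9.24 = 0.9307.

0.9307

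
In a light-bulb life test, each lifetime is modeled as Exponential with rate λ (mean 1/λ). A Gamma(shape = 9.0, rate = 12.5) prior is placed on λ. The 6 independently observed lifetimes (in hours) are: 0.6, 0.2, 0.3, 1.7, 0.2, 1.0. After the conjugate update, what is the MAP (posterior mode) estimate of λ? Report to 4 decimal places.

With a Gamma(shape α, rate β) prior on the exponential rate λ, the posterior after n observations with total T = Σxᵢ is Gamma(α+n, β+T).
Sum of observations T = 4.0 hours; n = 6.
Posterior: Gamma(9.0+6, 12.5+4.0) = Gamma(15.0, 16.5).
Mode = (α−1)/β = 0.8485.

0.8485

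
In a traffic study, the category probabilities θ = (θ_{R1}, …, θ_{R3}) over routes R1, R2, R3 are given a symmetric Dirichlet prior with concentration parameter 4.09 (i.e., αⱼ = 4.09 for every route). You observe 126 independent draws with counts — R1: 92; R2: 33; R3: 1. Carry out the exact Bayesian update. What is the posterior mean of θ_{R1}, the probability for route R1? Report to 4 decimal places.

0.6949

The Dirichlet prior is conjugate to the Multinomial likelihood: each posterior αⱼ = prior αⱼ + observed count nⱼ.
Posterior concentration: (96.09, 37.09, 5.09), total = 138.27.
E[θ_{R1}|data] = α_{R1}/Σα = 96.09/138.27 = 0.6949.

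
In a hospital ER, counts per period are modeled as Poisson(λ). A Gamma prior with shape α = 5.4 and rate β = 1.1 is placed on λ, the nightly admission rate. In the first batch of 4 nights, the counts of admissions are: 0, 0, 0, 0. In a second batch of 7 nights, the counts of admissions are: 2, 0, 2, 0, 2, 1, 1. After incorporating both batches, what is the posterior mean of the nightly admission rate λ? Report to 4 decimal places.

With a Gamma(shape α, rate β) prior, the Poisson likelihood is conjugate: the posterior is Gamma(α + ΣXᵢ, β + n).
Batch 1: sum of counts S = 0 over n = 4 nights.
After batch 1: Gamma(α+S, β+n) = Gamma(5.4+0, 1.1+4) = Gamma(5.4, 5.1).
Batch 2: sum of counts S = 8 over n = 7 nights.
After batch 2: Gamma(α+S, β+n) = Gamma(5.4+8, 5.1+7) = Gamma(13.4, 12.1).
Posterior mean = α/β = 13.4/12.1 = 1.1074.

1.1074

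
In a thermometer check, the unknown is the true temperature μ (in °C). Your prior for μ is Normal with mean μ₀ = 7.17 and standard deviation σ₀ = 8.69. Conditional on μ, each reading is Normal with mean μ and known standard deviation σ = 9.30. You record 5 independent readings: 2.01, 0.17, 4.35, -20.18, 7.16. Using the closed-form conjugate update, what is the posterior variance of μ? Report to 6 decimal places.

14.074128

For Normal data with known variance σ², a Normal(μ₀, σ₀²) prior on μ is conjugate. Posterior precision = 1/σ₀² + n/σ²; posterior mean is the precision-weighted average of μ₀ and x̄.
σ₀² = 8.69² = 75.5161, σ² = 9.30² = 86.49; σ² + n·σ₀² = 86.49 + 5·75.5161 = 464.0705.
Posterior precision = 1/σ₀² + n/σ² = 1/75.5161 + 5/86.49 = (σ² + n·σ₀²)/(σ₀²σ²) = 464.0705/(75.5161·86.49); posterior variance σₙ² = σ₀²σ²/(σ² + n·σ₀²) = 75.5161·86.49/464.0705 = 14.074128.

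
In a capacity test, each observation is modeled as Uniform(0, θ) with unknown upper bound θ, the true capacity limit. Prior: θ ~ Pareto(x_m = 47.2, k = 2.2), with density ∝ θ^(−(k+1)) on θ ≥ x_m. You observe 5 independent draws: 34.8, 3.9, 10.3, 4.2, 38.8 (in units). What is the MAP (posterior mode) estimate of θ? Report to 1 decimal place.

A Pareto(scale x_m, shape k) prior on the upper bound θ of Uniform(0, θ) is conjugate: posterior is Pareto(max(x_m, max xᵢ), k + n).
Sample maximum = 38.8; prior scale x_m = 47.2 → posterior scale = max = 47.2.
Posterior shape = 2.2 + 5 = 7.2.
The Pareto density is decreasing on [x_m, ∞), so the mode is x_m = 47.2.

47.2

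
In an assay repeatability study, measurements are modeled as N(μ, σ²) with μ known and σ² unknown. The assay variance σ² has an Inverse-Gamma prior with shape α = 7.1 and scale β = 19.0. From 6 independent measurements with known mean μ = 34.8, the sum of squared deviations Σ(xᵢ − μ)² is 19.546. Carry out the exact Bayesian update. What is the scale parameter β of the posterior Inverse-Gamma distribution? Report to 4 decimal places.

With known mean μ and an Inverse-Gamma(α, β) prior on σ², the Normal likelihood is conjugate: posterior is Inv-Gamma(α + n/2, β + Σ(xᵢ−μ)²/2).
Posterior: Inv-Gamma(7.1 + 6/2, 19.0 + 19.546/2) = Inv-Gamma(10.10, 28.7730).
Posterior β = 28.7730.

28.7730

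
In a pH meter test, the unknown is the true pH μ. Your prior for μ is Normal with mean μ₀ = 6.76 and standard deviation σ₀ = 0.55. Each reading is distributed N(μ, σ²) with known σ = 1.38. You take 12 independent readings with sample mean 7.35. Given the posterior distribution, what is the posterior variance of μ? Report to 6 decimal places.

For Normal data with known variance σ², a Normal(μ₀, σ₀²) prior on μ is conjugate. Posterior precision = 1/σ₀² + n/σ²; posterior mean is the precision-weighted average of μ₀ and x̄.
σ₀² = 0.55² = 0.3025, σ² = 1.38² = 1.9044; σ² + n·σ₀² = 1.9044 + 12·0.3025 = 5.5344.
Posterior precision = 1/σ₀² + n/σ² = 1/0.3025 + 12/1.9044 = (σ² + n·σ₀²)/(σ₀²σ²) = 5.5344/(0.3025·1.9044); posterior variance σₙ² = σ₀²σ²/(σ² + n·σ₀²) = 0.3025·1.9044/5.5344 = 0.104091.

0.104091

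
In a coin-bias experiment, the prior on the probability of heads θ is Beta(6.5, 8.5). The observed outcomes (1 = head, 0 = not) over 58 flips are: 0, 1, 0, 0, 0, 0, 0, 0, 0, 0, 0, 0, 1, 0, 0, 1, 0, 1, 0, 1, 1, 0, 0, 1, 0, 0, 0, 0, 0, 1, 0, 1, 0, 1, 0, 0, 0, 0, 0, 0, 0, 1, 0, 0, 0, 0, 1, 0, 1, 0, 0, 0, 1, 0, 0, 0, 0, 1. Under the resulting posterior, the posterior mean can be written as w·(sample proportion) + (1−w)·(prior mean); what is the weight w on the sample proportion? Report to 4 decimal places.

The Beta prior is conjugate to a Binomial/Bernoulli likelihood; the update adds successes to α and failures to β.
Posterior mean = (α₀+k)/(α₀+β₀+n) = [n/(α₀+β₀+n)]·(k/n) + [(α₀+β₀)/(α₀+β₀+n)]·α₀/(α₀+β₀), so only n and the prior enter the weight.
The weight on the data is w = n/(α₀+β₀+n) = 58/(6.5+8.5+58) = 58/73.0 = 0.7945.

0.7945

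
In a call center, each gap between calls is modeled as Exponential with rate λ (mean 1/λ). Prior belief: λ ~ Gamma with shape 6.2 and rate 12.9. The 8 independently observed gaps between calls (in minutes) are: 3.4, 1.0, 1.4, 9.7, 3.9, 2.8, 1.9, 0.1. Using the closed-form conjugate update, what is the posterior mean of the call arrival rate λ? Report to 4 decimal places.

0.3827

With a Gamma(shape α, rate β) prior on the exponential rate λ, the posterior after n observations with total T = Σxᵢ is Gamma(α+n, β+T).
Sum of observations T = 24.2 minutes; n = 8.
Posterior: Gamma(6.2+8, 12.9+24.2) = Gamma(14.2, 37.1).
Posterior mean of λ = α/β = 14.2/37.1 = 0.3827.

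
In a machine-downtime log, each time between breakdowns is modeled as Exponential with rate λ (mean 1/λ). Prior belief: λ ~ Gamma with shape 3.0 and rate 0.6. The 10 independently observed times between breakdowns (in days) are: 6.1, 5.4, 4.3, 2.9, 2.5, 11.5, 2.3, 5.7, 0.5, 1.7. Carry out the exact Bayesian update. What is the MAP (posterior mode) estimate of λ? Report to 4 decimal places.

0.2759

With a Gamma(shape α, rate β) prior on the exponential rate λ, the posterior after n observations with total T = Σxᵢ is Gamma(α+n, β+T).
Sum of observations T = 42.9 days; n = 10.
Posterior: Gamma(3.0+10, 0.6+42.9) = Gamma(13.0, 43.5).
Mode = (α−1)/β = 0.2759.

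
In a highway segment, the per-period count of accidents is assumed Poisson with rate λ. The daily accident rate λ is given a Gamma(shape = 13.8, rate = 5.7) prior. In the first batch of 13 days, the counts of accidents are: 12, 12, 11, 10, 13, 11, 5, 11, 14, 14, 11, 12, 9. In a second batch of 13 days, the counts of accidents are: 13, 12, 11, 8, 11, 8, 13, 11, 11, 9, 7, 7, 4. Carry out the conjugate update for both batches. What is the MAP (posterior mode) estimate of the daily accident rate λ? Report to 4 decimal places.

8.9211

With a Gamma(shape α, rate β) prior, the Poisson likelihood is conjugate: the posterior is Gamma(α + ΣXᵢ, β + n).
Batch 1: sum of counts S = 145 over n = 13 days.
After batch 1: Gamma(α+S, β+n) = Gamma(13.8+145, 5.7+13) = Gamma(158.8, 18.7).
Batch 2: sum of counts S = 125 over n = 13 days.
After batch 2: Gamma(α+S, β+n) = Gamma(158.8+125, 18.7+13) = Gamma(283.8, 31.7).
Mode of Gamma(α,β) for α≥1 is (α−1)/β = 282.8/31.7 = 8.9211.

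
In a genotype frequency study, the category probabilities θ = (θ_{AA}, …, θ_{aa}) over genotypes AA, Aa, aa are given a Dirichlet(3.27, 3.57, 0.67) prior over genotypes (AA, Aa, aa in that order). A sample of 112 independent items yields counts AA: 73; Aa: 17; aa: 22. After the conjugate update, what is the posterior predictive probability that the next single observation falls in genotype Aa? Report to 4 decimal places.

The Dirichlet prior is conjugate to the Multinomial likelihood: each posterior αⱼ = prior αⱼ + observed count nⱼ.
Posterior concentration: (76.27, 20.57, 22.67), total = 119.51.
P(next = Aa | data) = α_{Aa}/Σα = 0.1721.

0.1721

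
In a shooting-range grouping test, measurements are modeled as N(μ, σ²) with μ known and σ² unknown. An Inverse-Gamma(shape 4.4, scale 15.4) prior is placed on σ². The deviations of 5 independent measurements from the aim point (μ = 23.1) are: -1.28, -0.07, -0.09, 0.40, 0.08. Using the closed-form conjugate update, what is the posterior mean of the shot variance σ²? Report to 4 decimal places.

With known mean μ and an Inverse-Gamma(α, β) prior on σ², the Normal likelihood is conjugate: posterior is Inv-Gamma(α + n/2, β + Σ(xᵢ−μ)²/2).
Σ(xᵢ−μ)² = (-1.28)² + (-0.07)² + (-0.09)² + (0.40)² + (0.08)² = 1.8178.
Posterior: Inv-Gamma(4.4 + 5/2, 15.4 + 1.8178/2) = Inv-Gamma(6.90, 16.30890).
E[σ²|data] = β/(α−1) = 16.30890/5.90 = 2.7642.

2.7642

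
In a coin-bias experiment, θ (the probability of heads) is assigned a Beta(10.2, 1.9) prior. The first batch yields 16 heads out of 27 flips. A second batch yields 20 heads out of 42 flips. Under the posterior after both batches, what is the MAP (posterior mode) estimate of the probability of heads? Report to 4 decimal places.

The Beta prior is conjugate to a Binomial/Bernoulli likelihood; the update adds successes to α and failures to β.
After batch 1: Beta(10.2+16, 1.9+11) = Beta(26.2, 12.9).
After batch 2: Beta(26.2+20, 12.9+22) = Beta(46.2, 34.9).
Mode of Beta(a,b) for a,b>1 is (a−1)/(a+b−2) = 45.2/79.1 = 0.5714.

0.5714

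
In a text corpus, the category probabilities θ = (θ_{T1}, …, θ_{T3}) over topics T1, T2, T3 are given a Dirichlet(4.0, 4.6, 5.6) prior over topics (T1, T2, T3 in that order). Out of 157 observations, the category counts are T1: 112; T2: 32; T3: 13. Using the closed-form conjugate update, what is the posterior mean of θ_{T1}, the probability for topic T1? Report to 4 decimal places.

0.6776

The Dirichlet prior is conjugate to the Multinomial likelihood: each posterior αⱼ = prior αⱼ + observed count nⱼ.
Posterior concentration: (116.0, 36.6, 18.6), total = 171.2.
E[θ_{T1}|data] = α_{T1}/Σα = 116.0/171.2 = 0.6776.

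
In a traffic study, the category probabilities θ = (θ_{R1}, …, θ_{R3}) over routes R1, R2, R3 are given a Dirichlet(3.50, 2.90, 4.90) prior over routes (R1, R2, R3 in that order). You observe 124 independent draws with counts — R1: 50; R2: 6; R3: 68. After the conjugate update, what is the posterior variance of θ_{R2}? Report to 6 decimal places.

0.000451

The Dirichlet prior is conjugate to the Multinomial likelihood: each posterior αⱼ = prior αⱼ + observed count nⱼ.
Posterior concentration: (53.50, 8.90, 72.90), total = 135.30.
Var[θ_j] = α_j(Σα−α_j)/((Σα)²(Σα+1)) = 8.90·126.40/(135.30²·136.30) = 0.000451.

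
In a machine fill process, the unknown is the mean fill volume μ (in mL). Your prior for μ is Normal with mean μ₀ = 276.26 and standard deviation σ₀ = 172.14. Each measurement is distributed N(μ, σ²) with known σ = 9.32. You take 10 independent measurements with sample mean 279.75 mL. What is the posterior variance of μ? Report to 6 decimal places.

For Normal data with known variance σ², a Normal(μ₀, σ₀²) prior on μ is conjugate. Posterior precision = 1/σ₀² + n/σ²; posterior mean is the precision-weighted average of μ₀ and x̄.
σ₀² = 172.14² = 29632.1796, σ² = 9.32² = 86.8624; σ² + n·σ₀² = 86.8624 + 10·29632.1796 = 296408.6584.
Posterior precision = 1/σ₀² + n/σ² = 1/29632.1796 + 10/86.8624 = (σ² + n·σ₀²)/(σ₀²σ²) = 296408.6584/(29632.1796·86.8624); posterior variance σₙ² = σ₀²σ²/(σ² + n·σ₀²) = 29632.1796·86.8624/296408.6584 = 8.683695.

8.683695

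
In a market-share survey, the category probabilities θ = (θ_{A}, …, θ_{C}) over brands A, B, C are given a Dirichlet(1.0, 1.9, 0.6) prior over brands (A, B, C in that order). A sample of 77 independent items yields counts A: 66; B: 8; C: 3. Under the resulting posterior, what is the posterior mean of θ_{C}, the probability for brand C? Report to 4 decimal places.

0.0447

The Dirichlet prior is conjugate to the Multinomial likelihood: each posterior αⱼ = prior αⱼ + observed count nⱼ.
Posterior concentration: (67.0, 9.9, 3.6), total = 80.5.
E[θ_{C}|data] = α_{C}/Σα = 3.6/80.5 = 0.0447.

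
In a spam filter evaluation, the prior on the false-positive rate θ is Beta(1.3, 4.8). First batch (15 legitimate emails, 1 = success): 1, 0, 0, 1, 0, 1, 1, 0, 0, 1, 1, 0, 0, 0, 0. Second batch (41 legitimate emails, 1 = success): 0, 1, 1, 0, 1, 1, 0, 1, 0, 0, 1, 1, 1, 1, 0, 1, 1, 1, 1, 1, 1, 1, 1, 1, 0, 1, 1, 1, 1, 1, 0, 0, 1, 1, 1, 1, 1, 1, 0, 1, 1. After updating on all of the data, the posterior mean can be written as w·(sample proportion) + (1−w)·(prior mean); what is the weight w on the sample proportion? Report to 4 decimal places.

The Beta prior is conjugate to a Binomial/Bernoulli likelihood; the update adds successes to α and failures to β.
Total number of legitimate emails: n = 15 + 41 = 56.
Posterior mean = (α₀+k)/(α₀+β₀+n) = [n/(α₀+β₀+n)]·(k/n) + [(α₀+β₀)/(α₀+β₀+n)]·α₀/(α₀+β₀), so only n and the prior enter the weight.
The weight on the data is w = n/(α₀+β₀+n) = 56/(1.3+4.8+56) = 56/62.1 = 0.9018.

0.9018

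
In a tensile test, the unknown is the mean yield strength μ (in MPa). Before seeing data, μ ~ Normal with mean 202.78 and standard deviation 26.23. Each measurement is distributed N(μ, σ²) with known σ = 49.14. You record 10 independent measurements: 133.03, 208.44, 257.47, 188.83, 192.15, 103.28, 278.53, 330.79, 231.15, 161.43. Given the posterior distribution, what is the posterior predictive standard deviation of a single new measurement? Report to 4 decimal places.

50.9262

For Normal data with known variance σ², a Normal(μ₀, σ₀²) prior on μ is conjugate. Posterior precision = 1/σ₀² + n/σ²; posterior mean is the precision-weighted average of μ₀ and x̄.
σ₀² = 26.23² = 688.0129, σ² = 49.14² = 2414.7396; σ² + n·σ₀² = 2414.7396 + 10·688.0129 = 9294.8686.
Posterior precision = 1/σ₀² + n/σ² = 1/688.0129 + 10/2414.7396 = (σ² + n·σ₀²)/(σ₀²σ²) = 9294.8686/(688.0129·2414.7396); posterior variance σₙ² = σ₀²σ²/(σ² + n·σ₀²) = 688.0129·2414.7396/9294.8686 = 178.740773.
Predictive variance for one new observation = σₙ² + σ² = 688.0129·2414.7396/9294.8686 + 2414.7396 = σ²·(σ₀² + 9294.8686)/9294.8686 = 2414.7396·9982.8815/9294.8686 = 2593.480373; SD = √(2414.7396·9982.8815/9294.8686) = 50.9262.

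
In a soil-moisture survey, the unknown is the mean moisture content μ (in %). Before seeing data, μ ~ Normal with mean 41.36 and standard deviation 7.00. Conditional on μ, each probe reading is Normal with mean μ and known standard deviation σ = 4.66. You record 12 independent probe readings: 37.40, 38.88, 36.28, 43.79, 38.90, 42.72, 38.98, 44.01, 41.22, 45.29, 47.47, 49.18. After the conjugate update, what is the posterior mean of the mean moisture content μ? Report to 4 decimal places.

For Normal data with known variance σ², a Normal(μ₀, σ₀²) prior on μ is conjugate. Posterior precision = 1/σ₀² + n/σ²; posterior mean is the precision-weighted average of μ₀ and x̄.
Σxᵢ = 37.40 + 38.88 + 36.28 + 43.79 + 38.90 + 42.72 + 38.98 + 44.01 + 41.22 + 45.29 + 47.47 + 49.18 = 504.12, so n·x̄ = 504.12.
σ₀² = 7.00² = 49, σ² = 4.66² = 21.7156; σ² + n·σ₀² = 21.7156 + 12·49 = 609.7156.
Posterior mean = (μ₀/σ₀² + n·x̄/σ²)/(1/σ₀² + n/σ²) = (σ²·μ₀ + σ₀²·n·x̄)/(σ² + n·σ₀²) = (21.7156·41.36 + 49·504.12)/609.7156 = 25600.037216/609.7156 = 41.9868.

41.9868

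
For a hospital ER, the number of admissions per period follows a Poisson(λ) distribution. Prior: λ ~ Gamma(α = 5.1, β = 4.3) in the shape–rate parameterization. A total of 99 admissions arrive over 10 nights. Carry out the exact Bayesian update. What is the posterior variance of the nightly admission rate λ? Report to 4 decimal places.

With a Gamma(shape α, rate β) prior, the Poisson likelihood is conjugate: the posterior is Gamma(α + ΣXᵢ, β + n).
Posterior: Gamma(α+S, β+n) = Gamma(5.1+99, 4.3+10) = Gamma(104.1, 14.3).
Var = α/β² = 104.1/14.3² = 0.5091.

0.5091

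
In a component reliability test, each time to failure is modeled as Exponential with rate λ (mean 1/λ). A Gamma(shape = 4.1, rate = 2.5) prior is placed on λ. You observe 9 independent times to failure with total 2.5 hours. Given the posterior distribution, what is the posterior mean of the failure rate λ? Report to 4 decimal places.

2.6200

With a Gamma(shape α, rate β) prior on the exponential rate λ, the posterior after n observations with total T = Σxᵢ is Gamma(α+n, β+T).
Posterior: Gamma(4.1+9, 2.5+2.5) = Gamma(13.1, 5.0).
Posterior mean of λ = α/β = 13.1/5.0 = 2.6200.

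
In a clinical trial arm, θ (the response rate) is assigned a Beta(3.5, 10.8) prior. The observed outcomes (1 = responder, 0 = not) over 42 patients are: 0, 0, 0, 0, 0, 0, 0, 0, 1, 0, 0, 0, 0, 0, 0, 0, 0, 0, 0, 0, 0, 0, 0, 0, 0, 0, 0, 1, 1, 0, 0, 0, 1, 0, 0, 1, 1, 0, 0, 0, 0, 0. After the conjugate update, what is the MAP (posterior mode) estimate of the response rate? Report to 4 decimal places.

The Beta prior is conjugate to a Binomial/Bernoulli likelihood; the update adds successes to α and failures to β.
Posterior: Beta(α+k, β+n−k) = Beta(3.5+6, 10.8+36) = Beta(9.5, 46.8).
Mode of Beta(a,b) for a,b>1 is (a−1)/(a+b−2) = 8.5/54.3 = 0.1565.

0.1565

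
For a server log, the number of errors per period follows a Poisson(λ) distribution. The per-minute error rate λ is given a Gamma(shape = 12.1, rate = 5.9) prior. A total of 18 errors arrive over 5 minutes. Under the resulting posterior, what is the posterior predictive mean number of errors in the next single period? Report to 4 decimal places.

2.7615

With a Gamma(shape α, rate β) prior, the Poisson likelihood is conjugate: the posterior is Gamma(α + ΣXᵢ, β + n).
Posterior: Gamma(α+S, β+n) = Gamma(12.1+18, 5.9+5) = Gamma(30.1, 10.9).
The predictive distribution for one future period is NegBinom with mean α/β = 2.7615.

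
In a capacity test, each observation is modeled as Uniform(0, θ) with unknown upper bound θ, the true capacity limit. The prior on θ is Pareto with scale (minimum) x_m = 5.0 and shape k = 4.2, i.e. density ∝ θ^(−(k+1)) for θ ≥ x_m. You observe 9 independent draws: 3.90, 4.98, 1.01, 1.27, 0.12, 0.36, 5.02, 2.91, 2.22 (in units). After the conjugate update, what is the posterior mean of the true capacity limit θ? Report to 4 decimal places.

5.4315

A Pareto(scale x_m, shape k) prior on the upper bound θ of Uniform(0, θ) is conjugate: posterior is Pareto(max(x_m, max xᵢ), k + n).
Sample maximum = 5.02; prior scale x_m = 5.0 → posterior scale = max = 5.02.
Posterior shape = 4.2 + 9 = 13.2.
E[θ|data] = k·x_m/(k−1) = 13.2·5.02/12.2 = 5.4315.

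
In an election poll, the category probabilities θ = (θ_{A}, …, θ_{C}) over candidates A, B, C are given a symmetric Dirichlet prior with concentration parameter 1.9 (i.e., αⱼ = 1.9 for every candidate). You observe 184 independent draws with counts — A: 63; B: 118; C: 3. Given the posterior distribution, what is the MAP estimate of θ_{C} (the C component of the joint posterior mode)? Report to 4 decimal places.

The Dirichlet prior is conjugate to the Multinomial likelihood: each posterior αⱼ = prior αⱼ + observed count nⱼ.
Posterior concentration: (64.9, 119.9, 4.9), total = 189.7.
Joint mode component: (α_{C}−1)/(Σα−K) = 3.9/186.7 = 0.0209.

0.0209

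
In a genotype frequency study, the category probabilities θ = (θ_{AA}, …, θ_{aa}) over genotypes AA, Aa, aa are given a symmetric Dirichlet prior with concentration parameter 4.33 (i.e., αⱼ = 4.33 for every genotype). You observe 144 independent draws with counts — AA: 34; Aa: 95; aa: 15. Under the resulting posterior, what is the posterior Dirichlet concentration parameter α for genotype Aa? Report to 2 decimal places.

99.33

The Dirichlet prior is conjugate to the Multinomial likelihood: each posterior αⱼ = prior αⱼ + observed count nⱼ.
Posterior concentration: (38.33, 99.33, 19.33), total = 156.99.
α_{Aa} = 4.33 + 95 = 99.33.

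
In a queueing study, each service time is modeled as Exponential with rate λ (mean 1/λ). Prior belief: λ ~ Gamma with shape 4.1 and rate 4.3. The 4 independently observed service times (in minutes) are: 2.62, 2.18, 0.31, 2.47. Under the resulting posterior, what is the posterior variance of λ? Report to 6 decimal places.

With a Gamma(shape α, rate β) prior on the exponential rate λ, the posterior after n observations with total T = Σxᵢ is Gamma(α+n, β+T).
Sum of observations T = 7.58 minutes; n = 4.
Posterior: Gamma(4.1+4, 4.3+7.58) = Gamma(8.1, 11.88).
Var = α/β² = 0.057392.

0.057392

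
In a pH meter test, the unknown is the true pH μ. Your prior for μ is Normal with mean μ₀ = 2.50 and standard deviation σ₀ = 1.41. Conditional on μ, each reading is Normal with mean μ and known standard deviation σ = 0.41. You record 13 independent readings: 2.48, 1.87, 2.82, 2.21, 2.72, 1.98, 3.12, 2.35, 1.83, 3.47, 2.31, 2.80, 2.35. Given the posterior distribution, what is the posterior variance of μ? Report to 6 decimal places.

0.012847

For Normal data with known variance σ², a Normal(μ₀, σ₀²) prior on μ is conjugate. Posterior precision = 1/σ₀² + n/σ²; posterior mean is the precision-weighted average of μ₀ and x̄.
σ₀² = 1.41² = 1.9881, σ² = 0.41² = 0.1681; σ² + n·σ₀² = 0.1681 + 13·1.9881 = 26.0134.
Posterior precision = 1/σ₀² + n/σ² = 1/1.9881 + 13/0.1681 = (σ² + n·σ₀²)/(σ₀²σ²) = 26.0134/(1.9881·0.1681); posterior variance σₙ² = σ₀²σ²/(σ² + n·σ₀²) = 1.9881·0.1681/26.0134 = 0.012847.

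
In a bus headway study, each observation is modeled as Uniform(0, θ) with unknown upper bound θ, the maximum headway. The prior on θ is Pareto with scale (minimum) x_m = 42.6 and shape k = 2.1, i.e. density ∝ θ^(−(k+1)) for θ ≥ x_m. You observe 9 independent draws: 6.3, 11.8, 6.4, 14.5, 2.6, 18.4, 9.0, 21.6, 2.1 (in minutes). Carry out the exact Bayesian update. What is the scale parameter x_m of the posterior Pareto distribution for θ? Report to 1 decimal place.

42.6

A Pareto(scale x_m, shape k) prior on the upper bound θ of Uniform(0, θ) is conjugate: posterior is Pareto(max(x_m, max xᵢ), k + n).
Sample maximum = 21.6; prior scale x_m = 42.6 → posterior scale = max = 42.6.
Posterior shape = 2.1 + 9 = 11.1.
Posterior scale x_m = 42.6.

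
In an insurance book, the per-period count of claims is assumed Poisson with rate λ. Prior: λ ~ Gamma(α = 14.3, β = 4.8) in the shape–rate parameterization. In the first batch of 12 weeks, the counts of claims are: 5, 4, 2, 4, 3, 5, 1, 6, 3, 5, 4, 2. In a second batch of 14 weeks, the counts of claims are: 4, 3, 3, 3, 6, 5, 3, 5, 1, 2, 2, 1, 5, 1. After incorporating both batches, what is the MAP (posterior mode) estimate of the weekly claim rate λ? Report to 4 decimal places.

3.2890

With a Gamma(shape α, rate β) prior, the Poisson likelihood is conjugate: the posterior is Gamma(α + ΣXᵢ, β + n).
Batch 1: sum of counts S = 44 over n = 12 weeks.
After batch 1: Gamma(α+S, β+n) = Gamma(14.3+44, 4.8+12) = Gamma(58.3, 16.8).
Batch 2: sum of counts S = 44 over n = 14 weeks.
After batch 2: Gamma(α+S, β+n) = Gamma(58.3+44, 16.8+14) = Gamma(102.3, 30.8).
Mode of Gamma(α,β) for α≥1 is (α−1)/β = 101.3/30.8 = 3.2890.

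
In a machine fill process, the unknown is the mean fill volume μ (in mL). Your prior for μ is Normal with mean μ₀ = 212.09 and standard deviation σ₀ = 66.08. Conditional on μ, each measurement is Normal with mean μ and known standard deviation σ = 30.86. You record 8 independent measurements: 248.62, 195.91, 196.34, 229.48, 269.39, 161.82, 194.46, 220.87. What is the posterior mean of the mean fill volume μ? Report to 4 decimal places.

For Normal data with known variance σ², a Normal(μ₀, σ₀²) prior on μ is conjugate. Posterior precision = 1/σ₀² + n/σ²; posterior mean is the precision-weighted average of μ₀ and x̄.
Σxᵢ = 248.62 + 195.91 + 196.34 + 229.48 + 269.39 + 161.82 + 194.46 + 220.87 = 1716.89, so n·x̄ = 1716.89.
σ₀² = 66.08² = 4366.5664, σ² = 30.86² = 952.3396; σ² + n·σ₀² = 952.3396 + 8·4366.5664 = 35884.8708.
Posterior mean = (μ₀/σ₀² + n·x̄/σ²)/(1/σ₀² + n/σ²) = (σ²·μ₀ + σ₀²·n·x̄)/(σ² + n·σ₀²) = (952.3396·212.09 + 4366.5664·1716.89)/35884.8708 = 7698895.89226/35884.8708 = 214.5443.

214.5443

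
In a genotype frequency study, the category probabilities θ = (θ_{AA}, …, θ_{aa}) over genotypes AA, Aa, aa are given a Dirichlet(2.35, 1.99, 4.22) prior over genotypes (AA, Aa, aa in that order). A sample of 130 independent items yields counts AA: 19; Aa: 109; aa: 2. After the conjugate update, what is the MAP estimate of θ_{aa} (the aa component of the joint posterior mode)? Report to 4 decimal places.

The Dirichlet prior is conjugate to the Multinomial likelihood: each posterior αⱼ = prior αⱼ + observed count nⱼ.
Posterior concentration: (21.35, 110.99, 6.22), total = 138.56.
Joint mode component: (α_{aa}−1)/(Σα−K) = 5.22/135.56 = 0.0385.

0.0385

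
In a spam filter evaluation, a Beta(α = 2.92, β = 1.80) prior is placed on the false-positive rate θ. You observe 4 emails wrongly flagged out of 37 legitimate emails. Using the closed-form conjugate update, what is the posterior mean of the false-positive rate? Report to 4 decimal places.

The Beta prior is conjugate to a Binomial/Bernoulli likelihood; the update adds successes to α and failures to β.
Posterior: Beta(α+k, β+n−k) = Beta(2.92+4, 1.80+33) = Beta(6.92, 34.80).
Posterior mean = α/(α+β) = 6.92/41.72 = 0.1659.

0.1659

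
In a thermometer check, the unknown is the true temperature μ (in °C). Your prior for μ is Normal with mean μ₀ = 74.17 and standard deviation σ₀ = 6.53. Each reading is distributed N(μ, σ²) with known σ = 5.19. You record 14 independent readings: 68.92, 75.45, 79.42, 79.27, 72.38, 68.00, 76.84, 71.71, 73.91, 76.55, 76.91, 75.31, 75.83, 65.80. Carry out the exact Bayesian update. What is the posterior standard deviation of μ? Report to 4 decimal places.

For Normal data with known variance σ², a Normal(μ₀, σ₀²) prior on μ is conjugate. Posterior precision = 1/σ₀² + n/σ²; posterior mean is the precision-weighted average of μ₀ and x̄.
σ₀² = 6.53² = 42.6409, σ² = 5.19² = 26.9361; σ² + n·σ₀² = 26.9361 + 14·42.6409 = 623.9087.
Posterior precision = 1/σ₀² + n/σ² = 1/42.6409 + 14/26.9361 = (σ² + n·σ₀²)/(σ₀²σ²) = 623.9087/(42.6409·26.9361); posterior variance σₙ² = σ₀²σ²/(σ² + n·σ₀²) = 42.6409·26.9361/623.9087 = 1.840942.
Posterior SD = √σₙ² = √(42.6409·26.9361/623.9087) = 1.3568.

1.3568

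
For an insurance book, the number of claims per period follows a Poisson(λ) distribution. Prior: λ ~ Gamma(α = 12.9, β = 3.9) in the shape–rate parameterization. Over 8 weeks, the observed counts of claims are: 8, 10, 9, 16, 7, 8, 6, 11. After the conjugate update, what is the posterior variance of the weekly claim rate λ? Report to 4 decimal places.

0.6207

With a Gamma(shape α, rate β) prior, the Poisson likelihood is conjugate: the posterior is Gamma(α + ΣXᵢ, β + n).
Sum of counts S = 75 over n = 8 weeks.
Posterior: Gamma(α+S, β+n) = Gamma(12.9+75, 3.9+8) = Gamma(87.9, 11.9).
Var = α/β² = 87.9/11.9² = 0.6207.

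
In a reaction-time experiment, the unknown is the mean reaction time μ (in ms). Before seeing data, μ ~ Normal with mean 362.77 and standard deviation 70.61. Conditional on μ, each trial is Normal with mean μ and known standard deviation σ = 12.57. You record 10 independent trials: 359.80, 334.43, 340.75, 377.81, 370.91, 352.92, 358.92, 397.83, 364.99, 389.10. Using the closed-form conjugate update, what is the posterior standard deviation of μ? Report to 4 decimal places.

3.9687

For Normal data with known variance σ², a Normal(μ₀, σ₀²) prior on μ is conjugate. Posterior precision = 1/σ₀² + n/σ²; posterior mean is the precision-weighted average of μ₀ and x̄.
σ₀² = 70.61² = 4985.7721, σ² = 12.57² = 158.0049; σ² + n·σ₀² = 158.0049 + 10·4985.7721 = 50015.7259.
Posterior precision = 1/σ₀² + n/σ² = 1/4985.7721 + 10/158.0049 = (σ² + n·σ₀²)/(σ₀²σ²) = 50015.7259/(4985.7721·158.0049); posterior variance σₙ² = σ₀²σ²/(σ² + n·σ₀²) = 4985.7721·158.0049/50015.7259 = 15.750575.
Posterior SD = √σₙ² = √(4985.7721·158.0049/50015.7259) = 3.9687.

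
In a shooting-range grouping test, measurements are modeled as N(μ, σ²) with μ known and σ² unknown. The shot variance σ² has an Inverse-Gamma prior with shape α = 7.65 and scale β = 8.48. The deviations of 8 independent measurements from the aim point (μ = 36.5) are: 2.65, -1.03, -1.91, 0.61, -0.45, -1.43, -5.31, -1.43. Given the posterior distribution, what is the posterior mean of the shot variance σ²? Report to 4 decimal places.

2.8898

With known mean μ and an Inverse-Gamma(α, β) prior on σ², the Normal likelihood is conjugate: posterior is Inv-Gamma(α + n/2, β + Σ(xᵢ−μ)²/2).
Σ(xᵢ−μ)² = (2.65)² + (-1.03)² + (-1.91)² + (0.61)² + (-0.45)² + (-1.43)² + (-5.31)² + (-1.43)² = 44.5920.
Posterior: Inv-Gamma(7.65 + 8/2, 8.48 + 44.5920/2) = Inv-Gamma(11.65, 30.77600).
E[σ²|data] = β/(α−1) = 30.77600/10.65 = 2.8898.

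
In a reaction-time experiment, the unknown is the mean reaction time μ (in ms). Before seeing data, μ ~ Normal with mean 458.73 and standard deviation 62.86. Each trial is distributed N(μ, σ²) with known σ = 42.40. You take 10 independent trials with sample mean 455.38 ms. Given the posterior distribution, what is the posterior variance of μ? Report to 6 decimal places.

171.952666

For Normal data with known variance σ², a Normal(μ₀, σ₀²) prior on μ is conjugate. Posterior precision = 1/σ₀² + n/σ²; posterior mean is the precision-weighted average of μ₀ and x̄.
σ₀² = 62.86² = 3951.3796, σ² = 42.40² = 1797.76; σ² + n·σ₀² = 1797.76 + 10·3951.3796 = 41311.556.
Posterior precision = 1/σ₀² + n/σ² = 1/3951.3796 + 10/1797.76 = (σ² + n·σ₀²)/(σ₀²σ²) = 41311.556/(3951.3796·1797.76); posterior variance σₙ² = σ₀²σ²/(σ² + n·σ₀²) = 3951.3796·1797.76/41311.556 = 171.952666.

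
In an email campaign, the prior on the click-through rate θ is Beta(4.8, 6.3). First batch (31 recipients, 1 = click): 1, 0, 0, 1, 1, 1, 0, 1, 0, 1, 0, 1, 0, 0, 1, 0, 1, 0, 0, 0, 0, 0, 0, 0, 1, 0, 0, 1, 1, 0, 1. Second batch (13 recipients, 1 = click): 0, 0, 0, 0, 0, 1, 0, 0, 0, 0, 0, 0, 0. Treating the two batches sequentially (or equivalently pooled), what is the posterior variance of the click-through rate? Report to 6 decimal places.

The Beta prior is conjugate to a Binomial/Bernoulli likelihood; the update adds successes to α and failures to β.
After batch 1: Beta(4.8+13, 6.3+18) = Beta(17.8, 24.3).
After batch 2: Beta(17.8+1, 24.3+12) = Beta(18.8, 36.3).
Var = αβ/((α+β)²(α+β+1)) = 18.8·36.3/(55.1²·56.1) = 0.004007.

0.004007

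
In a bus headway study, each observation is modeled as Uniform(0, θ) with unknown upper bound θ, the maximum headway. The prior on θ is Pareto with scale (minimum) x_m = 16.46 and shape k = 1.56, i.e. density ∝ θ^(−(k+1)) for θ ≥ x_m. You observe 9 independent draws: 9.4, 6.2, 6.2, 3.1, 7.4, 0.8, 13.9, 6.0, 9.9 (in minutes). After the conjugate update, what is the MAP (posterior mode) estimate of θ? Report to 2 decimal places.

16.46

A Pareto(scale x_m, shape k) prior on the upper bound θ of Uniform(0, θ) is conjugate: posterior is Pareto(max(x_m, max xᵢ), k + n).
Sample maximum = 13.9; prior scale x_m = 16.46 → posterior scale = max = 16.46.
Posterior shape = 1.56 + 9 = 10.56.
The Pareto density is decreasing on [x_m, ∞), so the mode is x_m = 16.46.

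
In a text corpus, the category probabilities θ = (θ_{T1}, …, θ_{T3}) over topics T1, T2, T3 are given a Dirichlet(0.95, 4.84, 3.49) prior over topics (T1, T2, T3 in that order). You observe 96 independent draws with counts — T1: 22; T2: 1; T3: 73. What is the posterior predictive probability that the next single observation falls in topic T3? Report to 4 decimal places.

0.7265

The Dirichlet prior is conjugate to the Multinomial likelihood: each posterior αⱼ = prior αⱼ + observed count nⱼ.
Posterior concentration: (22.95, 5.84, 76.49), total = 105.28.
P(next = T3 | data) = α_{T3}/Σα = 0.7265.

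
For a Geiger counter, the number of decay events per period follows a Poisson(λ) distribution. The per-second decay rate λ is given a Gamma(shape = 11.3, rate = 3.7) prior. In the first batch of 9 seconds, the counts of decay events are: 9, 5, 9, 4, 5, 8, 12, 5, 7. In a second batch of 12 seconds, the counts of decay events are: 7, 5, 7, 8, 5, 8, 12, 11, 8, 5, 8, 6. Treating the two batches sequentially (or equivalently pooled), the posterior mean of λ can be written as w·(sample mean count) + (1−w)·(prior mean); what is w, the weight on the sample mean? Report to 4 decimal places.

With a Gamma(shape α, rate β) prior, the Poisson likelihood is conjugate: the posterior is Gamma(α + ΣXᵢ, β + n).
Total number of seconds: n = 9 + 12 = 21.
Posterior mean = (α₀+S)/(β₀+n) = [n/(β₀+n)]·(S/n) + [β₀/(β₀+n)]·(α₀/β₀), so only n and β₀ enter the weight.
Weight on data w = n/(β₀+n) = 21/(3.7+21) = 21/24.7 = 0.8502.

0.8502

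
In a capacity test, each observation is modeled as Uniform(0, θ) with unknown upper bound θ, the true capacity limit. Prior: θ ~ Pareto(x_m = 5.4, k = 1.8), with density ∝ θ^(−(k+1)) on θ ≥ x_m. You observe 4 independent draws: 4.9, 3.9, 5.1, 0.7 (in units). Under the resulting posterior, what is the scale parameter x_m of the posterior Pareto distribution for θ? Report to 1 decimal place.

5.4

A Pareto(scale x_m, shape k) prior on the upper bound θ of Uniform(0, θ) is conjugate: posterior is Pareto(max(x_m, max xᵢ), k + n).
Sample maximum = 5.1; prior scale x_m = 5.4 → posterior scale = max = 5.4.
Posterior shape = 1.8 + 4 = 5.8.
Posterior scale x_m = 5.4.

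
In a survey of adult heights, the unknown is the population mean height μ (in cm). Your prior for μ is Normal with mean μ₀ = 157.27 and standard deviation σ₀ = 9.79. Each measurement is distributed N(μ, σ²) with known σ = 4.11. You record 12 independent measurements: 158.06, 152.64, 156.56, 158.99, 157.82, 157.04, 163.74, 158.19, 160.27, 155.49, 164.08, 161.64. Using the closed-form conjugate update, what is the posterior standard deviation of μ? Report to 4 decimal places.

1.1778

For Normal data with known variance σ², a Normal(μ₀, σ₀²) prior on μ is conjugate. Posterior precision = 1/σ₀² + n/σ²; posterior mean is the precision-weighted average of μ₀ and x̄.
σ₀² = 9.79² = 95.8441, σ² = 4.11² = 16.8921; σ² + n·σ₀² = 16.8921 + 12·95.8441 = 1167.0213.
Posterior precision = 1/σ₀² + n/σ² = 1/95.8441 + 12/16.8921 = (σ² + n·σ₀²)/(σ₀²σ²) = 1167.0213/(95.8441·16.8921); posterior variance σₙ² = σ₀²σ²/(σ² + n·σ₀²) = 95.8441·16.8921/1167.0213 = 1.387300.
Posterior SD = √σₙ² = √(95.8441·16.8921/1167.0213) = 1.1778.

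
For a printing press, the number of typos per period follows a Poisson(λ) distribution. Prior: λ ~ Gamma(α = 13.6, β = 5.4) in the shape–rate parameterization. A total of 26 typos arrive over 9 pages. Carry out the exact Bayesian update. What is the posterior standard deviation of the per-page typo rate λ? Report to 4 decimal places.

With a Gamma(shape α, rate β) prior, the Poisson likelihood is conjugate: the posterior is Gamma(α + ΣXᵢ, β + n).
Posterior: Gamma(α+S, β+n) = Gamma(13.6+26, 5.4+9) = Gamma(39.6, 14.4).
SD = √α/β = √39.6/14.4 = 0.4370.

0.4370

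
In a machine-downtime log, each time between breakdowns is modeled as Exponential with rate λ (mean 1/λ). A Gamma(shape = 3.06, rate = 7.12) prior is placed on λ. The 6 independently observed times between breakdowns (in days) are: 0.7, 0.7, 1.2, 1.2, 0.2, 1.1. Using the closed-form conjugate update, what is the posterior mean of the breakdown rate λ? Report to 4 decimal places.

0.7414

With a Gamma(shape α, rate β) prior on the exponential rate λ, the posterior after n observations with total T = Σxᵢ is Gamma(α+n, β+T).
Sum of observations T = 5.1 days; n = 6.
Posterior: Gamma(3.06+6, 7.12+5.1) = Gamma(9.06, 12.22).
Posterior mean of λ = α/β = 9.06/12.22 = 0.7414.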